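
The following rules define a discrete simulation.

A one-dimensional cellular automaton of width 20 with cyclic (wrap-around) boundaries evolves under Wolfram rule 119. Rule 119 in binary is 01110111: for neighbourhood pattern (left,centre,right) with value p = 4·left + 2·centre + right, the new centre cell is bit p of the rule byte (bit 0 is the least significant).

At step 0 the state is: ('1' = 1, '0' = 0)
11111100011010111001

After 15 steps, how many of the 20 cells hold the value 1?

[0] 11111100011010111001
[1] 00000111101111001110
[2] 11111000110001110011
[3] 00001111011110011100
[4] 11110001100011100111
[5] 00011110111100111000
[6] 11100011000111001111
[7] 00111101111001110000
[8] 11000110001110011111
[9] 01111011110011100000
[10] 10001100011100111111
[11] 11110111100111000000
[12] 00011000111001111111
[13] 11101111001110000001
[14] 00110001110011111110
[15] 11011110011100000011

11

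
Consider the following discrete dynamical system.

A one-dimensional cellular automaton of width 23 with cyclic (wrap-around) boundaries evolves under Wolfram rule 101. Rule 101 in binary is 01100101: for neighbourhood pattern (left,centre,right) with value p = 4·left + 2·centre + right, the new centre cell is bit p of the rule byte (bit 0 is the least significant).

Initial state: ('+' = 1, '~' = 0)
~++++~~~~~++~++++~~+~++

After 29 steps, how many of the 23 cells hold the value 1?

9

[0] ~++++~~~~~++~++++~~+~++
[1] +~~~+~+++~~++~~~+~~++~+
[2] +~+~++~~+~~~+~+~+~~~++~
[3] ++++~+~~+~+~+++++~+~~++
[4] ~~~+++~~++++~~~~+++~~~~
[5] ++~~~+~~~~~+~++~~~+~+++
[6] ~+~+~+~+++~++~+~+~++~~~
[7] ~++++++~~++~++++++~+~++
[8] +~~~~~+~~~++~~~~~++++~+
[9] +~+++~+~+~~+~+++~~~~++~
[10] ++~~+++++~~++~~+~++~~++
[11] ~+~~~~~~+~~~+~~++~+~~~~
[12] ~+~++++~+~+~+~~~+++~+++
[13] +++~~~+++++++~+~~~++~~+
[14] ~~+~+~~~~~~~+++~+~~+~~~
[15] +~+++~+++++~~~+++~~+~++
[16] ++~~++~~~~+~+~~~+~~++~~
[17] ~+~~~+~++~+++~+~+~~~+~~
[18] ~+~+~++~++~~+++++~+~+~+
[19] +++++~++~+~~~~~~+++++++
[20] ~~~~++~+++~++++~~~~~~~~
[21] +++~~++~~++~~~+~+++++++
[22] ~~+~~~+~~~+~+~++~~~~~~~
[23] +~+~+~+~+~++++~+~++++++
[24] ++++++++++~~~++++~~~~~~
[25] ~~~~~~~~~+~+~~~~+~++++~
[26] ++++++++~+++~++~++~~~+~
[27] ~~~~~~~++~~++~++~+~+~++
[28] ~+++++~~+~~~++~++++++~+
[29] +~~~~+~~+~+~~++~~~~~+++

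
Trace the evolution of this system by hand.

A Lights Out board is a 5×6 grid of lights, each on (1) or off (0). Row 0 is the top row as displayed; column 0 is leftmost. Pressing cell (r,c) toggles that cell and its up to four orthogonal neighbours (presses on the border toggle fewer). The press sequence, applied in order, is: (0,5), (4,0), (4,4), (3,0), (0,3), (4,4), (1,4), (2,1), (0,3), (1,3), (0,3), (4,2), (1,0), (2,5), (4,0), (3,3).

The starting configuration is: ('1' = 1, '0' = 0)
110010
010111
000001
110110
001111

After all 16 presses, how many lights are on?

t=0: 110010
010111
000001
110110
001111
t=1: 110001
010110
000001
110110
001111
t=2: 110001
010110
000001
010110
111111
t=3: 110001
010110
000001
010100
111000
t=4: 110001
010110
100001
100100
011000
t=5: 111111
010010
100001
100100
011000
t=6: 111111
010010
100001
100110
011111
t=7: 111101
010101
100011
100110
011111
t=8: 111101
000101
011011
110110
011111
t=9: 110011
000001
011011
110110
011111
t=10: 110111
001111
011111
110110
011111
t=11: 111001
001011
011111
110110
011111
t=12: 111001
001011
011111
111110
000011
t=13: 011001
111011
111111
111110
000011
t=14: 011001
111010
111100
111111
000011
t=15: 011001
111010
111100
011111
110011
t=16: 011001
111010
111000
010001
110111

17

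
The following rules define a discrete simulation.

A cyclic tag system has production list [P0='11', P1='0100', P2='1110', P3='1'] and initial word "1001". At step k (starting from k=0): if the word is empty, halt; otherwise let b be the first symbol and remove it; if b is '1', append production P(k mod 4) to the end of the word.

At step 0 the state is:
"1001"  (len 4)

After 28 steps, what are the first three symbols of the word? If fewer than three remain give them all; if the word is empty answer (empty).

k=0  "1001"  (len 4)
k=1  "00111"  (len 5)
k=2  "0111"  (len 4)
k=3  "111"  (len 3)
k=4  "111"  (len 3)
k=5  "1111"  (len 4)
k=6  "1110100"  (len 7)
k=7  "1101001110"  (len 10)
k=8  "1010011101"  (len 10)
k=9  "01001110111"  (len 11)
k=10  "1001110111"  (len 10)
k=11  "0011101111110"  (len 13)
k=12  "011101111110"  (len 12)
k=13  "11101111110"  (len 11)
k=14  "11011111100100"  (len 14)
k=15  "10111111001001110"  (len 17)
k=16  "01111110010011101"  (len 17)
k=17  "1111110010011101"  (len 16)
k=18  "1111100100111010100"  (len 19)
k=19  "1111001001110101001110"  (len 22)
k=20  "1110010011101010011101"  (len 22)
k=21  "11001001110101001110111"  (len 23)
k=22  "10010011101010011101110100"  (len 26)
k=23  "00100111010100111011101001110"  (len 29)
k=24  "0100111010100111011101001110"  (len 28)
k=25  "100111010100111011101001110"  (len 27)
k=26  "001110101001110111010011100100"  (len 30)
k=27  "01110101001110111010011100100"  (len 29)
k=28  "1110101001110111010011100100"  (len 28)

111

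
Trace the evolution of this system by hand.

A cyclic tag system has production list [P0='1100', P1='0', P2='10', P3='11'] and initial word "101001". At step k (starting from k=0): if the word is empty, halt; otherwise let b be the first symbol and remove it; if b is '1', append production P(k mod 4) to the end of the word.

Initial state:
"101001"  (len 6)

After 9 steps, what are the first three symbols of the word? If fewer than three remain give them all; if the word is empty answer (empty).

010

t=0: "101001"  (len 6)
t=1: "010011100"  (len 9)
t=2: "10011100"  (len 8)
t=3: "001110010"  (len 9)
t=4: "01110010"  (len 8)
t=5: "1110010"  (len 7)
t=6: "1100100"  (len 7)
t=7: "10010010"  (len 8)
t=8: "001001011"  (len 9)
t=9: "01001011"  (len 8)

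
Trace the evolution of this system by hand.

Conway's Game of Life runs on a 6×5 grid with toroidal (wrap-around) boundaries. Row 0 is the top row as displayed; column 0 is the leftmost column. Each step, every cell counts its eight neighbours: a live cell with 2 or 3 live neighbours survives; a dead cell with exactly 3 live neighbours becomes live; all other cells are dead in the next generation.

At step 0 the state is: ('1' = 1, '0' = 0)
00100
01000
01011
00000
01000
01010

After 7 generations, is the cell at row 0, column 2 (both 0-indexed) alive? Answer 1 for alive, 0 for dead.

0) 00100
01000
01011
00000
01000
01010
1) 01100
11010
10100
10100
00100
01000
2) 00000
10011
10110
00110
00100
01000
3) 10001
11110
10000
00001
01110
00000
4) 10111
00110
10110
11111
00110
11111
5) 00000
10000
10000
10000
00000
00000
6) 00000
00000
11001
00000
00000
00000
7) 00000
10000
10000
10000
00000
00000

0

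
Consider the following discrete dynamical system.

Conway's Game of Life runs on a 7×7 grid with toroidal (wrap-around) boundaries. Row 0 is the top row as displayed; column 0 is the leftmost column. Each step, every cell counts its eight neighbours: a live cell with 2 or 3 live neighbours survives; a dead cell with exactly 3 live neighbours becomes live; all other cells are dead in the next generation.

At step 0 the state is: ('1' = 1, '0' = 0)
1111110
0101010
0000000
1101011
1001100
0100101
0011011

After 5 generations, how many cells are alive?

[0] 1111110
0101010
0000000
1101011
1001100
0100101
0011011
[1] 1000000
1101011
0100010
1111011
0001000
0100001
0000000
[2] 1100000
0110110
0001000
1101011
0001110
0000000
1000000
[3] 1010001
1111100
0001000
1001011
1011010
0000100
1100000
[4] 0000001
1000101
0000010
1101010
1111010
1011101
1100001
[5] 0100000
1000001
0100010
1001010
0000010
0000100
0111000

13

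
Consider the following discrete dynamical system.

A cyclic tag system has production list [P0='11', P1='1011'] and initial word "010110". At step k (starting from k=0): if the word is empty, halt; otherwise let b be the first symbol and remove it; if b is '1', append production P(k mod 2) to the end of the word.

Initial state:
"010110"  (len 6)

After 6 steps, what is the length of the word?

10

step 0: "010110"  (len 6)
step 1: "10110"  (len 5)
step 2: "01101011"  (len 8)
step 3: "1101011"  (len 7)
step 4: "1010111011"  (len 10)
step 5: "01011101111"  (len 11)
step 6: "1011101111"  (len 10)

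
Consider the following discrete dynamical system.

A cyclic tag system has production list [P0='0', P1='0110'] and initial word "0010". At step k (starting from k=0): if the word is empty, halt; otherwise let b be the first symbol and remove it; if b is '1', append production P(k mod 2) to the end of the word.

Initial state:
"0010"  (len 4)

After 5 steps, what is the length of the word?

0

0) "0010"  (len 4)
1) "010"  (len 3)
2) "10"  (len 2)
3) "00"  (len 2)
4) "0"  (len 1)
5) (halted — word empty)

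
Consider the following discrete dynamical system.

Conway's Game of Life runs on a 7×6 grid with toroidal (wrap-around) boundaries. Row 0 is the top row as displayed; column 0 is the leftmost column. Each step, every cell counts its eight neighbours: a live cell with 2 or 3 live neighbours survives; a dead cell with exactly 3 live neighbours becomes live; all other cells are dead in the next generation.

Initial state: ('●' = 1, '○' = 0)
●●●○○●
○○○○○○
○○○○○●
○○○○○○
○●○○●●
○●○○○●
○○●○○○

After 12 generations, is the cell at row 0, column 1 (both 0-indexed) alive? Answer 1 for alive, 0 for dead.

0) ●●●○○●
○○○○○○
○○○○○●
○○○○○○
○●○○●●
○●○○○●
○○●○○○
1) ●●●○○○
○●○○○●
○○○○○○
●○○○●●
○○○○●●
○●●○●●
○○●○○●
2) ○○●○○●
○●●○○○
○○○○●○
●○○○●○
○●○○○○
○●●○○○
○○○○●●
3) ●●●●●●
○●●●○○
○●○●○●
○○○○○●
●●●○○○
●●●○○○
●●●●●●
4) ○○○○○○
○○○○○○
○●○●○○
○○○○●●
○○●○○●
○○○○●○
○○○○○○
5) ○○○○○○
○○○○○○
○○○○●○
●○●●●●
○○○●○●
○○○○○○
○○○○○○
6) ○○○○○○
○○○○○○
○○○○●○
●○●○○○
●○●●○●
○○○○○○
○○○○○○
7) ○○○○○○
○○○○○○
○○○○○○
●○●○●○
●○●●○●
○○○○○○
○○○○○○
8) ○○○○○○
○○○○○○
○○○○○○
●○●○●○
●○●●●●
○○○○○○
○○○○○○
9) ○○○○○○
○○○○○○
○○○○○○
●○●○●○
●○●○●○
○○○●●●
○○○○○○
10) ○○○○○○
○○○○○○
○○○○○○
○○○○○○
●○●○○○
○○○●●●
○○○○●○
11) ○○○○○○
○○○○○○
○○○○○○
○○○○○○
○○○●●●
○○○●●●
○○○●●●
12) ○○○○●○
○○○○○○
○○○○○○
○○○○●○
○○○●○●
●○●○○○
○○○●○●

0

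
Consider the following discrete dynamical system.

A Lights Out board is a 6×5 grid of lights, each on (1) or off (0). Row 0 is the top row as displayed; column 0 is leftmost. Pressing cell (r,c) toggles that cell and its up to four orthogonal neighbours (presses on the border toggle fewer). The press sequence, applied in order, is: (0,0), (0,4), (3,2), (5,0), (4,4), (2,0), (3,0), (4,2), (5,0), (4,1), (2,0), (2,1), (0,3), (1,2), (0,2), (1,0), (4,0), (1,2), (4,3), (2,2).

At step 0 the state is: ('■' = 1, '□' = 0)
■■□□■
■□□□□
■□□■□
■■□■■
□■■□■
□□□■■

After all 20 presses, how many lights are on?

19

0) ■■□□■
■□□□□
■□□■□
■■□■■
□■■□■
□□□■■
1) □□□□■
□□□□□
■□□■□
■■□■■
□■■□■
□□□■■
2) □□□■□
□□□□■
■□□■□
■■□■■
□■■□■
□□□■■
3) □□□■□
□□□□■
■□■■□
■□■□■
□■□□■
□□□■■
4) □□□■□
□□□□■
■□■■□
■□■□■
■■□□■
■■□■■
5) □□□■□
□□□□■
■□■■□
■□■□□
■■□■□
■■□■□
6) □□□■□
■□□□■
□■■■□
□□■□□
■■□■□
■■□■□
7) □□□■□
■□□□■
■■■■□
■■■□□
□■□■□
■■□■□
8) □□□■□
■□□□■
■■■■□
■■□□□
□□■□□
■■■■□
9) □□□■□
■□□□■
■■■■□
■■□□□
■□■□□
□□■■□
10) □□□■□
■□□□■
■■■■□
■□□□□
□■□□□
□■■■□
11) □□□■□
□□□□■
□□■■□
□□□□□
□■□□□
□■■■□
12) □□□■□
□■□□■
■■□■□
□■□□□
□■□□□
□■■■□
13) □□■□■
□■□■■
■■□■□
□■□□□
□■□□□
□■■■□
14) □□□□■
□□■□■
■■■■□
□■□□□
□■□□□
□■■■□
15) □■■■■
□□□□■
■■■■□
□■□□□
□■□□□
□■■■□
16) ■■■■■
■■□□■
□■■■□
□■□□□
□■□□□
□■■■□
17) ■■■■■
■■□□■
□■■■□
■■□□□
■□□□□
■■■■□
18) ■■□■■
■□■■■
□■□■□
■■□□□
■□□□□
■■■■□
19) ■■□■■
■□■■■
□■□■□
■■□■□
■□■■■
■■■□□
20) ■■□■■
■□□■■
□□■□□
■■■■□
■□■■■
■■■□□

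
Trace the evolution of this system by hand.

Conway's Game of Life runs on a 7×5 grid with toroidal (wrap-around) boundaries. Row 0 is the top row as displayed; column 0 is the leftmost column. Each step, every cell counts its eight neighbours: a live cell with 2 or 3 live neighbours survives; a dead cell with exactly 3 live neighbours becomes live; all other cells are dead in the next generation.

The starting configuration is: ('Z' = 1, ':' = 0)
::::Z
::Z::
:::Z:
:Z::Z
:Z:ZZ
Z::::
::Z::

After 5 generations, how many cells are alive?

gen 0: ::::Z
::Z::
:::Z:
:Z::Z
:Z:ZZ
Z::::
::Z::
gen 1: :::Z:
:::Z:
::ZZ:
::::Z
:ZZZZ
ZZZZZ
:::::
gen 2: :::::
:::ZZ
::ZZZ
ZZ::Z
:::::
:::::
ZZ:::
gen 3: Z:::Z
::Z:Z
:ZZ::
ZZZ:Z
Z::::
:::::
:::::
gen 4: Z::ZZ
::Z:Z
::::Z
::ZZZ
Z:::Z
:::::
:::::
gen 5: Z::ZZ
:::::
Z:Z:Z
:::::
Z:::Z
:::::
::::Z

9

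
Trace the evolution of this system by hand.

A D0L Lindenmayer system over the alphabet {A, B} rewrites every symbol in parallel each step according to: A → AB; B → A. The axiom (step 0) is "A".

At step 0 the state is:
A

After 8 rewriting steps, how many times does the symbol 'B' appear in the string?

21

k=0  A
k=1  AB
k=2  ABA
k=3  ABAAB
k=4  ABAABABA
k=5  ABAABABAABAAB
k=6  ABAABABAABAABABAABABA
k=7  ABAABABAABAABABAABABAABAABABAABAAB
k=8  ABAABABAABAABABAABABAABAABABAABAABABAABABAABAABABAABABA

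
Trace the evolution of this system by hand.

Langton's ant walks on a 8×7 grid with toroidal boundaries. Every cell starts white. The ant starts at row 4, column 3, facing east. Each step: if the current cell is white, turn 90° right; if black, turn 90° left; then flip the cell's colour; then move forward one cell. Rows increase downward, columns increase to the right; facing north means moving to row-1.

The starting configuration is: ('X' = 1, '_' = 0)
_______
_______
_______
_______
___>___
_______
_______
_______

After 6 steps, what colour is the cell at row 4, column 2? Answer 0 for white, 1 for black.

[0] _______
_______
_______
_______
___>___
_______
_______
_______
[1] _______
_______
_______
_______
___X___
___v___
_______
_______
[2] _______
_______
_______
_______
___X___
__<X___
_______
_______
[3] _______
_______
_______
_______
__^X___
__XX___
_______
_______
[4] _______
_______
_______
_______
__X>___
__XX___
_______
_______
[5] _______
_______
_______
___^___
__X____
__XX___
_______
_______
[6] _______
_______
_______
___X>__
__X____
__XX___
_______
_______

1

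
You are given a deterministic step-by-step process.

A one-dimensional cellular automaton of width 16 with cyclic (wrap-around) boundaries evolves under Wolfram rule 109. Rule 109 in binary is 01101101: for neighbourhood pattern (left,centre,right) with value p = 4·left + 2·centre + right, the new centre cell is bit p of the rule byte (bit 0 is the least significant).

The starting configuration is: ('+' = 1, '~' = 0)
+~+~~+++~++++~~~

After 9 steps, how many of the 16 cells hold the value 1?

9

t=0: +~+~~+++~++++~~~
t=1: +++~~+~+++~~+~+~
t=2: +~+~~+++~+~~++++
t=3: +++~~+~+++~~+~~~
t=4: +~+~~+++~+~~+~+~
t=5: +++~~+~+++~~++++
t=6: ~~+~~+++~+~~+~~~
t=7: +~+~~+~+++~~+~++
t=8: +++~~+++~+~~+++~
t=9: +~+~~+~+++~~+~++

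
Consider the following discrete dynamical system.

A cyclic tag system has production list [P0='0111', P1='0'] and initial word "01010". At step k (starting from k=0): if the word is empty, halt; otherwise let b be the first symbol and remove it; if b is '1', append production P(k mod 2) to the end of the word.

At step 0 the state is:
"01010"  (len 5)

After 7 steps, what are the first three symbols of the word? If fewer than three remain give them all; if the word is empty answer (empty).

k=0  "01010"  (len 5)
k=1  "1010"  (len 4)
k=2  "0100"  (len 4)
k=3  "100"  (len 3)
k=4  "000"  (len 3)
k=5  "00"  (len 2)
k=6  "0"  (len 1)
k=7  (halted — word empty)

(empty)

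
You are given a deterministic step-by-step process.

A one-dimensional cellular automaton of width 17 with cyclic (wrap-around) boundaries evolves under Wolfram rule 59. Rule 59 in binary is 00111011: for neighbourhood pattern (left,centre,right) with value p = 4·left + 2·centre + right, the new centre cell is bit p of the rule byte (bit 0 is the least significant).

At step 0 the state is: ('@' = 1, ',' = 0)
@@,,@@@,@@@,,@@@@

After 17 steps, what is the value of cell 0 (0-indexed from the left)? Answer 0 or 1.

0

gen 0: @@,,@@@,@@@,,@@@@
gen 1: ,,@@@,,@@,,@@@,,,
gen 2: @@@,,@@@,@@@,,@@@
gen 3: ,,,@@@,,@@,,@@@,,
gen 4: @@@@,,@@@,@@@,,@@
gen 5: ,,,,@@@,,@@,,@@@,
gen 6: @@@@@,,@@@,@@@,,@
gen 7: ,,,,,@@@,,@@,,@@@
gen 8: @@@@@@,,@@@,@@@,,
gen 9: @,,,,,@@@,,@@,,@@
gen 10: ,@@@@@@,,@@@,@@@,
gen 11: @@,,,,,@@@,,@@,,@
gen 12: ,,@@@@@@,,@@@,@@@
gen 13: @@@,,,,,@@@,,@@,,
gen 14: @,,@@@@@@,,@@@,@@
gen 15: ,@@@,,,,,@@@,,@@,
gen 16: @@,,@@@@@@,,@@@,@
gen 17: ,,@@@,,,,,@@@,,@@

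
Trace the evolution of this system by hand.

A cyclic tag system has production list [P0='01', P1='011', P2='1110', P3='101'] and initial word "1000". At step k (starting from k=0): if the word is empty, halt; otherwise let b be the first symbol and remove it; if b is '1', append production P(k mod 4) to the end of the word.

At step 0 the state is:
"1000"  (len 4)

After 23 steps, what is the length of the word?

18

0) "1000"  (len 4)
1) "00001"  (len 5)
2) "0001"  (len 4)
3) "001"  (len 3)
4) "01"  (len 2)
5) "1"  (len 1)
6) "011"  (len 3)
7) "11"  (len 2)
8) "1101"  (len 4)
9) "10101"  (len 5)
10) "0101011"  (len 7)
11) "101011"  (len 6)
12) "01011101"  (len 8)
13) "1011101"  (len 7)
14) "011101011"  (len 9)
15) "11101011"  (len 8)
16) "1101011101"  (len 10)
17) "10101110101"  (len 11)
18) "0101110101011"  (len 13)
19) "101110101011"  (len 12)
20) "01110101011101"  (len 14)
21) "1110101011101"  (len 13)
22) "110101011101011"  (len 15)
23) "101010111010111110"  (len 18)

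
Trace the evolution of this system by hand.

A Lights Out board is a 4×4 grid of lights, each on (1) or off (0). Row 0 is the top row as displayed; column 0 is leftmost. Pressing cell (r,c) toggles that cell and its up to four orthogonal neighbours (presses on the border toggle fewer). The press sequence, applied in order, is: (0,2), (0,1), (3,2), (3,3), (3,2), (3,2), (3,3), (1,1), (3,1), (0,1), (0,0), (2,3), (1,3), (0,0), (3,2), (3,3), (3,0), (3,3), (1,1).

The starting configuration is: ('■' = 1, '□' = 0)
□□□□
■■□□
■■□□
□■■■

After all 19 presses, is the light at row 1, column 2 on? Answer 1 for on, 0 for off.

k=0  □□□□
■■□□
■■□□
□■■■
k=1  □■■■
■■■□
■■□□
□■■■
k=2  ■□□■
■□■□
■■□□
□■■■
k=3  ■□□■
■□■□
■■■□
□□□□
k=4  ■□□■
■□■□
■■■■
□□■■
k=5  ■□□■
■□■□
■■□■
□■□□
k=6  ■□□■
■□■□
■■■■
□□■■
k=7  ■□□■
■□■□
■■■□
□□□□
k=8  ■■□■
□■□□
■□■□
□□□□
k=9  ■■□■
□■□□
■■■□
■■■□
k=10  □□■■
□□□□
■■■□
■■■□
k=11  ■■■■
■□□□
■■■□
■■■□
k=12  ■■■■
■□□■
■■□■
■■■■
k=13  ■■■□
■□■□
■■□□
■■■■
k=14  □□■□
□□■□
■■□□
■■■■
k=15  □□■□
□□■□
■■■□
■□□□
k=16  □□■□
□□■□
■■■■
■□■■
k=17  □□■□
□□■□
□■■■
□■■■
k=18  □□■□
□□■□
□■■□
□■□□
k=19  □■■□
■■□□
□□■□
□■□□

0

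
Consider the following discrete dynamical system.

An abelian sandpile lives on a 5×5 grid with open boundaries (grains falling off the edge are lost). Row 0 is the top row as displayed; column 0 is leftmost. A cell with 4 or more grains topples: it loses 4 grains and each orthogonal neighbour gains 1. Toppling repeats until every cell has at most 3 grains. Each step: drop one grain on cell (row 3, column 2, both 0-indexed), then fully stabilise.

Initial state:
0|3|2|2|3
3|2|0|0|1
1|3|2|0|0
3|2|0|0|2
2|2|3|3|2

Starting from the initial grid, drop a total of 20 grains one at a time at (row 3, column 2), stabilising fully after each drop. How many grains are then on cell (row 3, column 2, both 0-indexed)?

k=0  0|3|2|2|3
3|2|0|0|1
1|3|2|0|0
3|2|0|0|2
2|2|3|3|2
k=1  0|3|2|2|3
3|2|0|0|1
1|3|2|0|0
3|2|1|0|2
2|2|3|3|2
k=2  0|3|2|2|3
3|2|0|0|1
1|3|2|0|0
3|2|2|0|2
2|2|3|3|2
k=3  0|3|2|2|3
3|2|0|0|1
1|3|2|0|0
3|2|3|0|2
2|2|3|3|2
k=4  0|3|2|2|3
3|2|0|0|1
1|3|3|0|0
3|3|1|2|2
2|3|1|0|3
k=5  0|3|2|2|3
3|2|0|0|1
1|3|3|0|0
3|3|2|2|2
2|3|1|0|3
k=6  0|3|2|2|3
3|2|0|0|1
1|3|3|0|0
3|3|3|2|2
2|3|1|0|3
k=7  0|3|2|2|3
3|3|1|0|1
3|1|1|1|0
1|3|2|3|2
0|1|3|0|3
k=8  0|3|2|2|3
3|3|1|0|1
3|1|1|1|0
1|3|3|3|2
0|1|3|0|3
k=9  0|3|2|2|3
3|3|1|0|1
3|2|2|2|0
2|0|3|0|3
0|3|0|2|3
k=10  0|3|2|2|3
3|3|1|0|1
3|2|3|2|0
2|1|0|1|3
0|3|1|2|3
k=11  0|3|2|2|3
3|3|1|0|1
3|2|3|2|0
2|1|1|1|3
0|3|1|2|3
k=12  0|3|2|2|3
3|3|1|0|1
3|2|3|2|0
2|1|2|1|3
0|3|1|2|3
k=13  0|3|2|2|3
3|3|1|0|1
3|2|3|2|0
2|1|3|1|3
0|3|1|2|3
k=14  0|3|2|2|3
3|3|2|0|1
3|3|0|3|0
2|2|1|2|3
0|3|2|2|3
k=15  0|3|2|2|3
3|3|2|0|1
3|3|0|3|0
2|2|2|2|3
0|3|2|2|3
k=16  0|3|2|2|3
3|3|2|0|1
3|3|0|3|0
2|2|3|2|3
0|3|2|2|3
k=17  0|3|2|2|3
3|3|2|0|1
3|3|1|3|0
2|3|0|3|3
0|3|3|2|3
k=18  0|3|2|2|3
3|3|2|0|1
3|3|1|3|0
2|3|1|3|3
0|3|3|2|3
k=19  0|3|2|2|3
3|3|2|0|1
3|3|1|3|0
2|3|2|3|3
0|3|3|2|3
k=20  0|3|2|2|3
3|3|2|0|1
3|3|1|3|0
2|3|3|3|3
0|3|3|2|3

3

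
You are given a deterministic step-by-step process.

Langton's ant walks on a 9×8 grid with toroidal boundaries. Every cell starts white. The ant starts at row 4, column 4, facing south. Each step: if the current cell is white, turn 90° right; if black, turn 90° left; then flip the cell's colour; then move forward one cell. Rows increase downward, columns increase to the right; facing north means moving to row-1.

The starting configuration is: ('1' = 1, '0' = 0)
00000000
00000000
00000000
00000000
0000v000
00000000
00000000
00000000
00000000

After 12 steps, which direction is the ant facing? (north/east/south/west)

south

gen 0: 00000000
00000000
00000000
00000000
0000v000
00000000
00000000
00000000
00000000
gen 1: 00000000
00000000
00000000
00000000
000<1000
00000000
00000000
00000000
00000000
gen 2: 00000000
00000000
00000000
000^0000
00011000
00000000
00000000
00000000
00000000
gen 3: 00000000
00000000
00000000
0001>000
00011000
00000000
00000000
00000000
00000000
gen 4: 00000000
00000000
00000000
00011000
0001v000
00000000
00000000
00000000
00000000
gen 5: 00000000
00000000
00000000
00011000
00010>00
00000000
00000000
00000000
00000000
gen 6: 00000000
00000000
00000000
00011000
00010100
00000v00
00000000
00000000
00000000
gen 7: 00000000
00000000
00000000
00011000
00010100
0000<100
00000000
00000000
00000000
gen 8: 00000000
00000000
00000000
00011000
0001^100
00001100
00000000
00000000
00000000
gen 9: 00000000
00000000
00000000
00011000
00011>00
00001100
00000000
00000000
00000000
gen 10: 00000000
00000000
00000000
00011^00
00011000
00001100
00000000
00000000
00000000
gen 11: 00000000
00000000
00000000
000111>0
00011000
00001100
00000000
00000000
00000000
gen 12: 00000000
00000000
00000000
00011110
000110v0
00001100
00000000
00000000
00000000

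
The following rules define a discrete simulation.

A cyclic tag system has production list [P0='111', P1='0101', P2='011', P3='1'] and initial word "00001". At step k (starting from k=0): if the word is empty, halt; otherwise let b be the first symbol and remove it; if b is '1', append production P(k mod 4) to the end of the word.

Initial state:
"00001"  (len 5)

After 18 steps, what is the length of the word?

15

step 0: "00001"  (len 5)
step 1: "0001"  (len 4)
step 2: "001"  (len 3)
step 3: "01"  (len 2)
step 4: "1"  (len 1)
step 5: "111"  (len 3)
step 6: "110101"  (len 6)
step 7: "10101011"  (len 8)
step 8: "01010111"  (len 8)
step 9: "1010111"  (len 7)
step 10: "0101110101"  (len 10)
step 11: "101110101"  (len 9)
step 12: "011101011"  (len 9)
step 13: "11101011"  (len 8)
step 14: "11010110101"  (len 11)
step 15: "1010110101011"  (len 13)
step 16: "0101101010111"  (len 13)
step 17: "101101010111"  (len 12)
step 18: "011010101110101"  (len 15)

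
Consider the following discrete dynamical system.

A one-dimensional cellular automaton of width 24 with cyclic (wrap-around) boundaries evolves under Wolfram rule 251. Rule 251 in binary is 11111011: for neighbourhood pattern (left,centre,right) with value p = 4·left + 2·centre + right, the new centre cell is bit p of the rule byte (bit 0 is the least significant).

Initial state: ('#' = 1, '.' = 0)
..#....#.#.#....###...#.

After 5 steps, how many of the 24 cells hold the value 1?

[0] ..#....#.#.#....###...#.
[1] ##.####.#.#.##########.#
[2] ########.#.#############
[3] #########.##############
[4] ########################
[5] ########################

24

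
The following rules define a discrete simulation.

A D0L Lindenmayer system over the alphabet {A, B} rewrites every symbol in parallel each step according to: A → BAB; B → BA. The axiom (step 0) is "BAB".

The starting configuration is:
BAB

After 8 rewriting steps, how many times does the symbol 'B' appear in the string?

1970

[0] BAB
[1] BABABBA
[2] BABABBABABBABABAB
[3] BABABBABABBABABABBABABBABABABBABABBABABBA
[4] BABABBABABBABABABBABABBABABABBABABBABABBABABABBABABBABABABBABABBABABBABABABBABABBABABABBABABBABABAB
[5] BABABBABABBABABABBABABBABABABBABABBABABBABABABBABABBABABAB…BABABBABABBABABABBABABBABABBABABABBABABBABABABBABABBABABBA  (len 239)
[6] BABABBABABBABABABBABABBABABABBABABBABABBABABABBABABBABABAB…BABABBABABBABABABBABABBABABBABABABBABABBABABABBABABBABABAB  (len 577)
[7] BABABBABABBABABABBABABBABABABBABABBABABBABABABBABABBABABAB…BABABBABABBABABABBABABBABABBABABABBABABBABABABBABABBABABBA  (len 1393)
[8] BABABBABABBABABABBABABBABABABBABABBABABBABABABBABABBABABAB…BABABBABABBABABABBABABBABABBABABABBABABBABABABBABABBABABAB  (len 3363)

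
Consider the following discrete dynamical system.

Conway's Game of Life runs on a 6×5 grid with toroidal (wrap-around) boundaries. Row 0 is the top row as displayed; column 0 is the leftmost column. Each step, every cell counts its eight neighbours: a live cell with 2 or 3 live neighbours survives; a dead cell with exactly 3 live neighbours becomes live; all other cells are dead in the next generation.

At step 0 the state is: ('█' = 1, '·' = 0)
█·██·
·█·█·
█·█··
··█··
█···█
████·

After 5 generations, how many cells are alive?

15

gen 0: █·██·
·█·█·
█·█··
··█··
█···█
████·
gen 1: █····
█··█·
··██·
█··██
█···█
·····
gen 2: ····█
·███·
███··
███··
█··█·
█···█
gen 3: ·██·█
···██
····█
···█·
··██·
█··█·
gen 4: ·██··
··█·█
····█
··███
··██·
█····
gen 5: ████·
███··
█·█·█
··█·█
·██··
···█·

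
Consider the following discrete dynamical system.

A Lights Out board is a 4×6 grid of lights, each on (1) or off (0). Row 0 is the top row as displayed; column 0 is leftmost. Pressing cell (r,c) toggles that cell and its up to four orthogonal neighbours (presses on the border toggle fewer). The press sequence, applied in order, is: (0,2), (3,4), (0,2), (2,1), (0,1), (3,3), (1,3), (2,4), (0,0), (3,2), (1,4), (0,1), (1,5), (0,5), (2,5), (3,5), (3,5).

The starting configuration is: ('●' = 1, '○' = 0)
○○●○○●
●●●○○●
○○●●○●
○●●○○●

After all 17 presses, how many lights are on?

14

t=0: ○○●○○●
●●●○○●
○○●●○●
○●●○○●
t=1: ○●○●○●
●●○○○●
○○●●○●
○●●○○●
t=2: ○●○●○●
●●○○○●
○○●●●●
○●●●●○
t=3: ○○●○○●
●●●○○●
○○●●●●
○●●●●○
t=4: ○○●○○●
●○●○○●
●●○●●●
○○●●●○
t=5: ●●○○○●
●●●○○●
●●○●●●
○○●●●○
t=6: ●●○○○●
●●●○○●
●●○○●●
○○○○○○
t=7: ●●○●○●
●●○●●●
●●○●●●
○○○○○○
t=8: ●●○●○●
●●○●○●
●●○○○○
○○○○●○
t=9: ○○○●○●
○●○●○●
●●○○○○
○○○○●○
t=10: ○○○●○●
○●○●○●
●●●○○○
○●●●●○
t=11: ○○○●●●
○●○○●○
●●●○●○
○●●●●○
t=12: ●●●●●●
○○○○●○
●●●○●○
○●●●●○
t=13: ●●●●●○
○○○○○●
●●●○●●
○●●●●○
t=14: ●●●●○●
○○○○○○
●●●○●●
○●●●●○
t=15: ●●●●○●
○○○○○●
●●●○○○
○●●●●●
t=16: ●●●●○●
○○○○○●
●●●○○●
○●●●○○
t=17: ●●●●○●
○○○○○●
●●●○○○
○●●●●●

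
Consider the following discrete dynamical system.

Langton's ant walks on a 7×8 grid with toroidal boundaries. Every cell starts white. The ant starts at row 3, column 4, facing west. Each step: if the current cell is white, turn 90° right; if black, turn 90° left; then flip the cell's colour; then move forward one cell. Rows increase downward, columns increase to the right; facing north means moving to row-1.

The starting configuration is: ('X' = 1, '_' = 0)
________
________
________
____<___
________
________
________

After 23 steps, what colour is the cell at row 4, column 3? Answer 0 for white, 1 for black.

k=0  ________
________
________
____<___
________
________
________
k=1  ________
________
____^___
____X___
________
________
________
k=2  ________
________
____X>__
____X___
________
________
________
k=3  ________
________
____XX__
____Xv__
________
________
________
k=4  ________
________
____XX__
____<X__
________
________
________
k=5  ________
________
____XX__
_____X__
____v___
________
________
k=6  ________
________
____XX__
_____X__
___<X___
________
________
k=7  ________
________
____XX__
___^_X__
___XX___
________
________
k=8  ________
________
____XX__
___X>X__
___XX___
________
________
k=9  ________
________
____XX__
___XXX__
___Xv___
________
________
k=10  ________
________
____XX__
___XXX__
___X_>__
________
________
k=11  ________
________
____XX__
___XXX__
___X_X__
_____v__
________
k=12  ________
________
____XX__
___XXX__
___X_X__
____<X__
________
k=13  ________
________
____XX__
___XXX__
___X^X__
____XX__
________
k=14  ________
________
____XX__
___XXX__
___XX>__
____XX__
________
k=15  ________
________
____XX__
___XX^__
___XX___
____XX__
________
k=16  ________
________
____XX__
___X<___
___XX___
____XX__
________
k=17  ________
________
____XX__
___X____
___Xv___
____XX__
________
k=18  ________
________
____XX__
___X____
___X_>__
____XX__
________
k=19  ________
________
____XX__
___X____
___X_X__
____Xv__
________
k=20  ________
________
____XX__
___X____
___X_X__
____X_>_
________
k=21  ________
________
____XX__
___X____
___X_X__
____X_X_
______v_
k=22  ________
________
____XX__
___X____
___X_X__
____X_X_
_____<X_
k=23  ________
________
____XX__
___X____
___X_X__
____X^X_
_____XX_

1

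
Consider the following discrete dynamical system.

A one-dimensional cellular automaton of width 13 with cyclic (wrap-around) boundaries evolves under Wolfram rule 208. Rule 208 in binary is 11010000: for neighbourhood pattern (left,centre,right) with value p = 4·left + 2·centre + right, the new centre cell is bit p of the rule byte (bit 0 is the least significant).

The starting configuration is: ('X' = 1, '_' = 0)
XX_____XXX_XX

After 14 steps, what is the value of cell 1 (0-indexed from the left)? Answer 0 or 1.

1

step 0: XX_____XXX_XX
step 1: XXX_____XX__X
step 2: XXXX_____XX__
step 3: _XXXX_____XX_
step 4: __XXXX_____XX
step 5: X__XXXX_____X
step 6: XX__XXXX_____
step 7: _XX__XXXX____
step 8: __XX__XXXX___
step 9: ___XX__XXXX__
step 10: ____XX__XXXX_
step 11: _____XX__XXXX
step 12: X_____XX__XXX
step 13: XX_____XX__XX
step 14: XXX_____XX__X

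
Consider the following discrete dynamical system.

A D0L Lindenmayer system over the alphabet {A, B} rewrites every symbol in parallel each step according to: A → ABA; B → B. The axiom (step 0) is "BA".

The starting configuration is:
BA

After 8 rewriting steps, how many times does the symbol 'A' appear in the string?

step 0: BA
step 1: BABA
step 2: BABABABA
step 3: BABABABABABABABA
step 4: BABABABABABABABABABABABABABABABA
step 5: BABABABABABABABABABABABABABABABABABABABABABABABABABABABABABABABA
step 6: BABABABABABABABABABABABABABABABABABABABABABABABABABABABABA…BABABABABABABABABABABABABABABABABABABABABABABABABABABABABA  (len 128)
step 7: BABABABABABABABABABABABABABABABABABABABABABABABABABABABABA…BABABABABABABABABABABABABABABABABABABABABABABABABABABABABA  (len 256)
step 8: BABABABABABABABABABABABABABABABABABABABABABABABABABABABABA…BABABABABABABABABABABABABABABABABABABABABABABABABABABABABA  (len 512)

256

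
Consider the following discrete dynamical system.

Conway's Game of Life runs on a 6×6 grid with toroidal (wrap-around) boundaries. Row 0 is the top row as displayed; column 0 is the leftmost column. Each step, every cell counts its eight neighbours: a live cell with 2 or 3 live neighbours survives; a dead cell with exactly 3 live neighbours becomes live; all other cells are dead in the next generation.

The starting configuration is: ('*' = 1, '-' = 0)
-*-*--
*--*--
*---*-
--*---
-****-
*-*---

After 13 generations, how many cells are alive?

[0] -*-*--
*--*--
*---*-
--*---
-****-
*-*---
[1] **-*--
******
-*-*-*
--*-**
------
*---*-
[2] ------
------
------
*-****
---**-
**---*
[3] *-----
------
---***
--*--*
------
*---**
[4] *-----
----**
---***
---*-*
*---*-
*----*
[5] *---*-
*--*--
*--*--
*--*--
*---*-
**----
[6] *-----
**-**-
******
**-**-
*-----
**----
[7] --*---
------
------
------
--*---
**---*
[8] **----
------
------
------
**----
***---
[9] *-*---
------
------
------
*-*---
--*--*
[10] -*----
------
------
------
-*----
*-**-*
[11] ***---
------
------
------
***---
*-*---
[12] *-*---
-*----
------
-*----
*-*---
---*-*
[13] ***---
-*----
------
-*----
***---
*-**-*

12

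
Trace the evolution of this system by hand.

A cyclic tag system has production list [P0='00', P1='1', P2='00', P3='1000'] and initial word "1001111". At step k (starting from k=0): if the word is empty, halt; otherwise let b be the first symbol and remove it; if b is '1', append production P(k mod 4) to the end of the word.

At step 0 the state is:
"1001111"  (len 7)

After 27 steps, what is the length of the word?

[0] "1001111"  (len 7)
[1] "00111100"  (len 8)
[2] "0111100"  (len 7)
[3] "111100"  (len 6)
[4] "111001000"  (len 9)
[5] "1100100000"  (len 10)
[6] "1001000001"  (len 10)
[7] "00100000100"  (len 11)
[8] "0100000100"  (len 10)
[9] "100000100"  (len 9)
[10] "000001001"  (len 9)
[11] "00001001"  (len 8)
[12] "0001001"  (len 7)
[13] "001001"  (len 6)
[14] "01001"  (len 5)
[15] "1001"  (len 4)
[16] "0011000"  (len 7)
[17] "011000"  (len 6)
[18] "11000"  (len 5)
[19] "100000"  (len 6)
[20] "000001000"  (len 9)
[21] "00001000"  (len 8)
[22] "0001000"  (len 7)
[23] "001000"  (len 6)
[24] "01000"  (len 5)
[25] "1000"  (len 4)
[26] "0001"  (len 4)
[27] "001"  (len 3)

3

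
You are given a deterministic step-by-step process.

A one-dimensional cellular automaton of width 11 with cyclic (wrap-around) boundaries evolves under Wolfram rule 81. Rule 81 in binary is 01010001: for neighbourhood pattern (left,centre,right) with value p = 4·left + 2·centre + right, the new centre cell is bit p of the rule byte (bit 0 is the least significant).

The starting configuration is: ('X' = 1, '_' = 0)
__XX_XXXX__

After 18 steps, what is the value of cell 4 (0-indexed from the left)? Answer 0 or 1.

gen 0: __XX_XXXX__
gen 1: X__X____XXX
gen 2: XX__XXX____
gen 3: _XX___XXXX_
gen 4: __XXX____XX
gen 5: X___XXXX__X
gen 6: XXX____XX__
gen 7: __XXXX__XX_
gen 8: X____XX__XX
gen 9: XXXX__XX___
gen 10: ___XX__XXX_
gen 11: XX__XX___XX
gen 12: _XX__XXX___
gen 13: __XX___XXXX
gen 14: X__XXX____X
gen 15: XX___XXXX__
gen 16: _XXX____XX_
gen 17: ___XXXX__XX
gen 18: XX____XX__X

0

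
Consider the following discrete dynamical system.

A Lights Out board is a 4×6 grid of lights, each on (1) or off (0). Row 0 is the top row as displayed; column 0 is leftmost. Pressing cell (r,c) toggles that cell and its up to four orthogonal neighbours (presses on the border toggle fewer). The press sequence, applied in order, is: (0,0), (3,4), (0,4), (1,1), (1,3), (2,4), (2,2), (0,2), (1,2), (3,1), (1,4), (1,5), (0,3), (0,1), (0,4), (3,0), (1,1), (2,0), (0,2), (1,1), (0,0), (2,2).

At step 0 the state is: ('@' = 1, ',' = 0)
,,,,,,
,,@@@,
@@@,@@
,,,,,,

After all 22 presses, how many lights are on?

[0] ,,,,,,
,,@@@,
@@@,@@
,,,,,,
[1] @@,,,,
@,@@@,
@@@,@@
,,,,,,
[2] @@,,,,
@,@@@,
@@@,,@
,,,@@@
[3] @@,@@@
@,@@,,
@@@,,@
,,,@@@
[4] @,,@@@
,@,@,,
@,@,,@
,,,@@@
[5] @,,,@@
,@@,@,
@,@@,@
,,,@@@
[6] @,,,@@
,@@,,,
@,@,@,
,,,@,@
[7] @,,,@@
,@,,,,
@@,@@,
,,@@,@
[8] @@@@@@
,@@,,,
@@,@@,
,,@@,@
[9] @@,@@@
,,,@,,
@@@@@,
,,@@,@
[10] @@,@@@
,,,@,,
@,@@@,
@@,@,@
[11] @@,@,@
,,,,@@
@,@@,,
@@,@,@
[12] @@,@,,
,,,,,,
@,@@,@
@@,@,@
[13] @@@,@,
,,,@,,
@,@@,@
@@,@,@
[14] ,,,,@,
,@,@,,
@,@@,@
@@,@,@
[15] ,,,@,@
,@,@@,
@,@@,@
@@,@,@
[16] ,,,@,@
,@,@@,
,,@@,@
,,,@,@
[17] ,@,@,@
@,@@@,
,@@@,@
,,,@,@
[18] ,@,@,@
,,@@@,
@,@@,@
@,,@,@
[19] ,,@,,@
,,,@@,
@,@@,@
@,,@,@
[20] ,@@,,@
@@@@@,
@@@@,@
@,,@,@
[21] @,@,,@
,@@@@,
@@@@,@
@,,@,@
[22] @,@,,@
,@,@@,
@,,,,@
@,@@,@

12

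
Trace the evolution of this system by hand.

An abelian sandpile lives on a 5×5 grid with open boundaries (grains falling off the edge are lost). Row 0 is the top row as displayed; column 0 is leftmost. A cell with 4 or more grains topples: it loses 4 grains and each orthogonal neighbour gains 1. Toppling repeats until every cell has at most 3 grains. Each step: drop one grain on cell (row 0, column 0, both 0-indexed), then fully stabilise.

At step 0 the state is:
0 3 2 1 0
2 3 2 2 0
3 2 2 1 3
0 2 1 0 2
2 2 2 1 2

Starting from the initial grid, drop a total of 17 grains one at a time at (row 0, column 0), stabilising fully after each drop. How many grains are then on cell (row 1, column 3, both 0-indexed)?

gen 0: 0 3 2 1 0
2 3 2 2 0
3 2 2 1 3
0 2 1 0 2
2 2 2 1 2
gen 1: 1 3 2 1 0
2 3 2 2 0
3 2 2 1 3
0 2 1 0 2
2 2 2 1 2
gen 2: 2 3 2 1 0
2 3 2 2 0
3 2 2 1 3
0 2 1 0 2
2 2 2 1 2
gen 3: 3 3 2 1 0
2 3 2 2 0
3 2 2 1 3
0 2 1 0 2
2 2 2 1 2
gen 4: 2 1 3 1 0
1 2 3 2 0
1 0 3 1 3
1 3 1 0 2
2 2 2 1 2
gen 5: 3 1 3 1 0
1 2 3 2 0
1 0 3 1 3
1 3 1 0 2
2 2 2 1 2
gen 6: 0 2 3 1 0
2 2 3 2 0
1 0 3 1 3
1 3 1 0 2
2 2 2 1 2
gen 7: 1 2 3 1 0
2 2 3 2 0
1 0 3 1 3
1 3 1 0 2
2 2 2 1 2
gen 8: 2 2 3 1 0
2 2 3 2 0
1 0 3 1 3
1 3 1 0 2
2 2 2 1 2
gen 9: 3 2 3 1 0
2 2 3 2 0
1 0 3 1 3
1 3 1 0 2
2 2 2 1 2
gen 10: 0 3 3 1 0
3 2 3 2 0
1 0 3 1 3
1 3 1 0 2
2 2 2 1 2
gen 11: 1 3 3 1 0
3 2 3 2 0
1 0 3 1 3
1 3 1 0 2
2 2 2 1 2
gen 12: 2 3 3 1 0
3 2 3 2 0
1 0 3 1 3
1 3 1 0 2
2 2 2 1 2
gen 13: 3 3 3 1 0
3 2 3 2 0
1 0 3 1 3
1 3 1 0 2
2 2 2 1 2
gen 14: 2 2 1 2 0
1 1 2 3 0
2 2 0 2 3
1 3 2 0 2
2 2 2 1 2
gen 15: 3 2 1 2 0
1 1 2 3 0
2 2 0 2 3
1 3 2 0 2
2 2 2 1 2
gen 16: 0 3 1 2 0
2 1 2 3 0
2 2 0 2 3
1 3 2 0 2
2 2 2 1 2
gen 17: 1 3 1 2 0
2 1 2 3 0
2 2 0 2 3
1 3 2 0 2
2 2 2 1 2

3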